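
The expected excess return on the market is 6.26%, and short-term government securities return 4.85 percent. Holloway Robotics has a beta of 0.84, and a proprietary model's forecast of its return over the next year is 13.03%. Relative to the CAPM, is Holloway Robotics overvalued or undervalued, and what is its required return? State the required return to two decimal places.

Required return = R_f + β·MRP = 4.85% + 0.84 × 6.26% = 10.11%
Forecast 13.03% > required 10.11% → the stock plots above the SML → undervalued.

Undervalued; required return 10.11%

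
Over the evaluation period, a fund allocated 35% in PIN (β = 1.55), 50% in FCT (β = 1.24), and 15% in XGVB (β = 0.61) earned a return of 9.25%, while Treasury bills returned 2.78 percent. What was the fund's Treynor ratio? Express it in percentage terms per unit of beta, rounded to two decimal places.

5.16%

β_P = 0.35×1.55 + 0.50×1.24 + 0.15×0.61 = 1.2540
Treynor = (R_P − R_f) / β_P = (9.25% − 2.78%) / 1.2540 = 6.47% / 1.2540 = 5.16%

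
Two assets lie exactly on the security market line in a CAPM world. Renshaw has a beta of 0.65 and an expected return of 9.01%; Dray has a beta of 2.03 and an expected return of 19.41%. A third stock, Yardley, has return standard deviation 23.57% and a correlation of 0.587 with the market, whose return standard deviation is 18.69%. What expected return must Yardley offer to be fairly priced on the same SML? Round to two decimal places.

MRP = (19.41% − 9.01%) / (2.03 − 0.65) = 7.5362%
R_f = 9.01% − 0.65 × 7.5362% = 4.1115%
β_Yardley = ρ·σ_i/σ_m = 0.587 × 23.57 / 18.69 = 0.7403
E(R_Yardley) = R_f + β × MRP = 4.1115% + 0.7403 × 7.5362% = 9.69%

9.69%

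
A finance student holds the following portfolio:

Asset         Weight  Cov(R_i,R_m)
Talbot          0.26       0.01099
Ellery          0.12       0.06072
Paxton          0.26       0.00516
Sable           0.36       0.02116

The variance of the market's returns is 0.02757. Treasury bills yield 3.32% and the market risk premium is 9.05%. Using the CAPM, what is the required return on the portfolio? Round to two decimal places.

9.59%

β_Talbot = 0.01099 / 0.02757 = 0.3986
β_Ellery = 0.06072 / 0.02757 = 2.2024
β_Paxton = 0.00516 / 0.02757 = 0.1872
β_Sable = 0.02116 / 0.02757 = 0.7675
β_P = Σ w_i β_i = 0.26×0.3986 + 0.12×2.2024 + 0.26×0.1872 + 0.36×0.7675 = 0.6929
E(R_P) = R_f + β_P × MRP = 3.32% + 0.6929 × 9.05% = 9.59%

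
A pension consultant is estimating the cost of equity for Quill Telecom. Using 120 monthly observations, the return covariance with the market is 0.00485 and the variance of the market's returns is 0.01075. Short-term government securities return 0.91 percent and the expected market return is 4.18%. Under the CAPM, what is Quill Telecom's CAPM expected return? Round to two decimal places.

β = Cov(R_i, R_m) / Var(R_m) = 0.00485 / 0.01075 = 0.4512
MRP = 4.18% − 0.91% = 3.27%
E(R) = R_f + β × MRP = 0.91% + 0.4512 × 3.27% = 2.39%

2.39%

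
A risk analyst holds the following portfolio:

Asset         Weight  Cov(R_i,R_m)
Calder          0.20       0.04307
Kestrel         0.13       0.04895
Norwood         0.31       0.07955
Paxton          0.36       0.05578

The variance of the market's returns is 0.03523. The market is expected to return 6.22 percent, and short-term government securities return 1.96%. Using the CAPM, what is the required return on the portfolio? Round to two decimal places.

9.18%

β_Calder = 0.04307 / 0.03523 = 1.2225
β_Kestrel = 0.04895 / 0.03523 = 1.3894
β_Norwood = 0.07955 / 0.03523 = 2.2580
β_Paxton = 0.05578 / 0.03523 = 1.5833
β_P = Σ w_i β_i = 0.20×1.2225 + 0.13×1.3894 + 0.31×2.2580 + 0.36×1.5833 = 1.6951
MRP = 6.22% − 1.96% = 4.26%
E(R_P) = R_f + β_P × MRP = 1.96% + 1.6951 × 4.26% = 9.18%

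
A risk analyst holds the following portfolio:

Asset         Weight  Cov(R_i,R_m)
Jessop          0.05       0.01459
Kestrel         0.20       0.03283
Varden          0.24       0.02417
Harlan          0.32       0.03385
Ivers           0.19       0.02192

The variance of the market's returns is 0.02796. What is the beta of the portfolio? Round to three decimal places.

β_Jessop = 0.01459 / 0.02796 = 0.5218
β_Kestrel = 0.03283 / 0.02796 = 1.1742
β_Varden = 0.02417 / 0.02796 = 0.8644
β_Harlan = 0.03385 / 0.02796 = 1.2107
β_Ivers = 0.02192 / 0.02796 = 0.7840
β_P = Σ w_i β_i = 0.05×0.5218 + 0.20×1.1742 + 0.24×0.8644 + 0.32×1.2107 + 0.19×0.7840 = 1.0048

1.005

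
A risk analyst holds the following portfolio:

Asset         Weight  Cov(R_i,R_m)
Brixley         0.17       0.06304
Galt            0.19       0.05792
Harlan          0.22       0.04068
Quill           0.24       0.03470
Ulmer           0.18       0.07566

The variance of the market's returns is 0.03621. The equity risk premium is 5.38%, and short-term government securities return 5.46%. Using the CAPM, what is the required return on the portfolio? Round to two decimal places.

β_Brixley = 0.06304 / 0.03621 = 1.7410
β_Galt = 0.05792 / 0.03621 = 1.5996
β_Harlan = 0.04068 / 0.03621 = 1.1234
β_Quill = 0.03470 / 0.03621 = 0.9583
β_Ulmer = 0.07566 / 0.03621 = 2.0895
β_P = Σ w_i β_i = 0.17×1.7410 + 0.19×1.5996 + 0.22×1.1234 + 0.24×0.9583 + 0.18×2.0895 = 1.4531
E(R_P) = R_f + β_P × MRP = 5.46% + 1.4531 × 5.38% = 13.28%

13.28%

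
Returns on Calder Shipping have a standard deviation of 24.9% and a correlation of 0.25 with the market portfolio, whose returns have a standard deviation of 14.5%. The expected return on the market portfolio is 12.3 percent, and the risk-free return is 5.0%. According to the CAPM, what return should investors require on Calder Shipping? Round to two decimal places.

β = ρ × σ_i / σ_m = 0.25 × 24.9% / 14.5% = 0.4293
MRP = 12.3% − 5.0% = 7.30%
E(R) = 5.0% + 0.4293 × 7.3% = 8.13%

8.13%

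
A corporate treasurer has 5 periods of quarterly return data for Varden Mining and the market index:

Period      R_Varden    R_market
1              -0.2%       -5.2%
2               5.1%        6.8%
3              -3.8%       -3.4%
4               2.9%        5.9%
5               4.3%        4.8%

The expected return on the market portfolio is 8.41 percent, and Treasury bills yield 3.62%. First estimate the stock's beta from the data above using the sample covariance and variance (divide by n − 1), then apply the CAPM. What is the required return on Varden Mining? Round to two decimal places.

6.32%

Mean R_i = (-0.2 + 5.1 − 3.8 + 2.9 + 4.3) / 5 = 1.6600%
Mean R_m = (-5.2 + 6.8 − 3.4 + 5.9 + 4.8) / 5 = 1.7800%
Σ(R_i − R̄_i)(R_m − R̄_m) = 71.6160  ⇒  Cov = 71.6160 / 4 = 17.9040
Σ(R_m − R̄_m)² = 126.8480  ⇒  Var(R_m) = 126.8480 / 4 = 31.7120
β = Cov / Var(R_m) = 17.9040 / 31.7120 = 0.5646
MRP = 8.41% − 3.62% = 4.79%
E(R) = R_f + β × MRP = 3.62% + 0.5646 × 4.79% = 6.32%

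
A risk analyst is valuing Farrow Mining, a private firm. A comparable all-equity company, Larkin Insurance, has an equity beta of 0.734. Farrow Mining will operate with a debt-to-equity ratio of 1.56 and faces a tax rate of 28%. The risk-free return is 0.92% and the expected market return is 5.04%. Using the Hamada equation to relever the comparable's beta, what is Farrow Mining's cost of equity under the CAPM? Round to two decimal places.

7.34%

β_L = β_U × [1 + (1 − t)(D/E)] = 0.734 × [1 + (1 − 0.28) × 1.56]
    = 0.734 × [1 + 0.72 × 1.56] = 0.734 × 2.1232 = 1.5584
MRP = 5.04% − 0.92% = 4.12%
E(R) = R_f + β_L × MRP = 0.92% + 1.5584 × 4.12% = 7.34%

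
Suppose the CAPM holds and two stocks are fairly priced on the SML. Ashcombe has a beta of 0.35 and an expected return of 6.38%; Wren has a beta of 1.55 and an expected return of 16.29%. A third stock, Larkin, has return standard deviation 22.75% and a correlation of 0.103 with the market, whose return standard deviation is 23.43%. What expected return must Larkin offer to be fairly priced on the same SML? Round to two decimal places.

4.32%

MRP = (16.29% − 6.38%) / (1.55 − 0.35) = 8.2583%
R_f = 6.38% − 0.35 × 8.2583% = 3.4896%
β_Larkin = ρ·σ_i/σ_m = 0.103 × 22.75 / 23.43 = 0.1000
E(R_Larkin) = R_f + β × MRP = 3.4896% + 0.1000 × 8.2583% = 4.32%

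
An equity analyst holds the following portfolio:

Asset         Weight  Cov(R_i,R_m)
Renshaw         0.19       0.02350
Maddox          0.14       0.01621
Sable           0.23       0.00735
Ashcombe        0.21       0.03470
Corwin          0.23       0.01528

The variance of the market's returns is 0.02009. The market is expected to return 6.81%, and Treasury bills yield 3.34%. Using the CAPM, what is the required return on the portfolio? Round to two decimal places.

6.66%

β_Renshaw = 0.02350 / 0.02009 = 1.1697
β_Maddox = 0.01621 / 0.02009 = 0.8069
β_Sable = 0.00735 / 0.02009 = 0.3659
β_Ashcombe = 0.03470 / 0.02009 = 1.7272
β_Corwin = 0.01528 / 0.02009 = 0.7606
β_P = Σ w_i β_i = 0.19×1.1697 + 0.14×0.8069 + 0.23×0.3659 + 0.21×1.7272 + 0.23×0.7606 = 0.9570
MRP = 6.81% − 3.34% = 3.47%
E(R_P) = R_f + β_P × MRP = 3.34% + 0.9570 × 3.47% = 6.66%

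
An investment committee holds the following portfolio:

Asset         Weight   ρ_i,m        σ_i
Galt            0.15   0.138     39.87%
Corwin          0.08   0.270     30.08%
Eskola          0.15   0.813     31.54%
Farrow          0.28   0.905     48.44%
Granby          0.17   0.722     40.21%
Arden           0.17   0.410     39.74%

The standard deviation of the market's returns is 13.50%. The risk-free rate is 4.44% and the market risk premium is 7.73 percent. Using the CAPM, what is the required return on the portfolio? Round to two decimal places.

18.93%

β_Galt = 0.138 × 39.87% / 13.50% = 0.4076
β_Corwin = 0.270 × 30.08% / 13.50% = 0.6016
β_Eskola = 0.813 × 31.54% / 13.50% = 1.8994
β_Farrow = 0.905 × 48.44% / 13.50% = 3.2473
β_Granby = 0.722 × 40.21% / 13.50% = 2.1505
β_Arden = 0.410 × 39.74% / 13.50% = 1.2069
β_P = Σ w_i β_i = 0.15×0.4076 + 0.08×0.6016 + 0.15×1.8994 + 0.28×3.2473 + 0.17×2.1505 + 0.17×1.2069 = 1.8742
E(R_P) = R_f + β_P × MRP = 4.44% + 1.8742 × 7.73% = 18.93%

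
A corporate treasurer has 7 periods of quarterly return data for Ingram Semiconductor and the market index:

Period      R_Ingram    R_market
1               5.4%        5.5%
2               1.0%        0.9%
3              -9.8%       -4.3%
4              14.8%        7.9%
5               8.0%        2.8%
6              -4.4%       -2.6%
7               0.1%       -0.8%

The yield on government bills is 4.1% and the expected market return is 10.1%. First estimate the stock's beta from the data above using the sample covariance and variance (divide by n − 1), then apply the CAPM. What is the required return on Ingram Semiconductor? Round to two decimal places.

Mean R_i = (5.4 + 1.0 − 9.8 + 14.8 + 8.0 − 4.4 + 0.1) / 7 = 2.1571%
Mean R_m = (5.5 + 0.9 − 4.3 + 7.9 + 2.8 − 2.6 − 0.8) / 7 = 1.3429%
Σ(R_i − R̄_i)(R_m − R̄_m) = 203.1429  ⇒  Cov = 203.1429 / 6 = 33.8572
Σ(R_m − R̄_m)² = 114.5771  ⇒  Var(R_m) = 114.5771 / 6 = 19.0962
β = Cov / Var(R_m) = 33.8572 / 19.0962 = 1.7730
MRP = 10.1% − 4.1% = 6.00%
E(R) = R_f + β × MRP = 4.1% + 1.7730 × 6.0% = 14.74%

14.74%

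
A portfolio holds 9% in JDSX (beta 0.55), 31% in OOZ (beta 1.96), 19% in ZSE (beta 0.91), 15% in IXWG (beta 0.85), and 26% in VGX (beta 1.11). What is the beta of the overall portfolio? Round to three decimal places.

β_P = Σ w_i β_i = 0.09×0.55 + 0.31×1.96 + 0.19×0.91 + 0.15×0.85 + 0.26×1.11 = 1.2461

1.246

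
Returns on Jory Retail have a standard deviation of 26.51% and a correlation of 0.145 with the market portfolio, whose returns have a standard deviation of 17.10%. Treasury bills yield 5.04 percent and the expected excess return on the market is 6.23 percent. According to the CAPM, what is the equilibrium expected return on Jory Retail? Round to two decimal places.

β = ρ × σ_i / σ_m = 0.145 × 26.51% / 17.10% = 0.2248
E(R) = 5.04% + 0.2248 × 6.23% = 6.44%

6.44%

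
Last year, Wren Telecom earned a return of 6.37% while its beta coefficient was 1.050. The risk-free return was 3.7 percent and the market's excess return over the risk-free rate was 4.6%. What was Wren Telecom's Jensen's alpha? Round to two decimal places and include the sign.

CAPM benchmark = R_f + β(R_m − R_f) = 3.7% + 1.050 × 4.6% = 8.5300%
α = actual − benchmark = 6.37% − 8.5300% = -2.16%

-2.16%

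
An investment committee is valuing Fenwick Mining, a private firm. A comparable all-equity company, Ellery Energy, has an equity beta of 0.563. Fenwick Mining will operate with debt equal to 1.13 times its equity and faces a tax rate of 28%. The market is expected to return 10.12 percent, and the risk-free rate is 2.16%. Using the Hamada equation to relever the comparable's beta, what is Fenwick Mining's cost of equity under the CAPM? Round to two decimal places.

10.29%

β_L = β_U × [1 + (1 − t)(D/E)] = 0.563 × [1 + (1 − 0.28) × 1.13]
    = 0.563 × [1 + 0.72 × 1.13] = 0.563 × 1.8136 = 1.0211
MRP = 10.12% − 2.16% = 7.96%
E(R) = R_f + β_L × MRP = 2.16% + 1.0211 × 7.96% = 10.29%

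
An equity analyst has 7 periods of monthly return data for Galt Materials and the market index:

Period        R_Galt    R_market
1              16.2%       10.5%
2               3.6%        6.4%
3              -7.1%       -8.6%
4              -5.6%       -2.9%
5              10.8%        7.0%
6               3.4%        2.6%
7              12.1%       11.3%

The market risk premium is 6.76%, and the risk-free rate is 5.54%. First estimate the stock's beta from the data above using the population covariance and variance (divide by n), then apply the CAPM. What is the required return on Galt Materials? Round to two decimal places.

13.32%

Mean R_i = (16.2 + 3.6 − 7.1 − 5.6 + 10.8 + 3.4 + 12.1) / 7 = 4.7714%
Mean R_m = (10.5 + 6.4 − 8.6 − 2.9 + 7.0 + 2.6 + 11.3) / 7 = 3.7571%
Σ(R_i − R̄_i)(R_m − R̄_m) = 366.1214  ⇒  Cov = 366.1214 / 7 = 52.3031
Σ(R_m − R̄_m)² = 318.2171  ⇒  Var(R_m) = 318.2171 / 7 = 45.4596
β = Cov / Var(R_m) = 52.3031 / 45.4596 = 1.1505
E(R) = R_f + β × MRP = 5.54% + 1.1505 × 6.76% = 13.32%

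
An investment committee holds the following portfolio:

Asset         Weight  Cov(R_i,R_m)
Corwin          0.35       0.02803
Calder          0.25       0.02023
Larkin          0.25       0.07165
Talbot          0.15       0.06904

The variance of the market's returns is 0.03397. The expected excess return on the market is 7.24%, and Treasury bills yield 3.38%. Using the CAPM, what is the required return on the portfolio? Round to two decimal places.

β_Corwin = 0.02803 / 0.03397 = 0.8251
β_Calder = 0.02023 / 0.03397 = 0.5955
β_Larkin = 0.07165 / 0.03397 = 2.1092
β_Talbot = 0.06904 / 0.03397 = 2.0324
β_P = Σ w_i β_i = 0.35×0.8251 + 0.25×0.5955 + 0.25×2.1092 + 0.15×2.0324 = 1.2698
E(R_P) = R_f + β_P × MRP = 3.38% + 1.2698 × 7.24% = 12.57%

12.57%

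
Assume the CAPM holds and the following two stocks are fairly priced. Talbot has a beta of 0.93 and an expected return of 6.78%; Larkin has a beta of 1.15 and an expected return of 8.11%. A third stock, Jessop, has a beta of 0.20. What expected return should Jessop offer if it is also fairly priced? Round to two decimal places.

2.37%

MRP (SML slope) = (8.11% − 6.78%) / (1.15 − 0.93) = 1.33% / 0.22 = 6.0455%
R_f (intercept) = 6.78% − 0.93 × 6.0455% = 1.1577%
E(R_Jessop) = R_f + β × MRP = 1.1577% + 0.20 × 6.0455% = 2.37%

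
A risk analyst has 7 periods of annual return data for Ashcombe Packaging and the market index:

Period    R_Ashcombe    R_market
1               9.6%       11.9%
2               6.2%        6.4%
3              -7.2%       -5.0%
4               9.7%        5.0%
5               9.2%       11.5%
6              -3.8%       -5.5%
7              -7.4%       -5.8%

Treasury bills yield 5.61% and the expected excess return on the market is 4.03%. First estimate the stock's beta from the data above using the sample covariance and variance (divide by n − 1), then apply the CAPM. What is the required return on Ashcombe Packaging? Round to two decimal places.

Mean R_i = (9.6 + 6.2 − 7.2 + 9.7 + 9.2 − 3.8 − 7.4) / 7 = 2.3286%
Mean R_m = (11.9 + 6.4 − 5.0 + 5.0 + 11.5 − 5.5 − 5.8) / 7 = 2.6429%
Σ(R_i − R̄_i)(R_m − R̄_m) = 364.9614  ⇒  Cov = 364.9614 / 6 = 60.8269
Σ(R_m − R̄_m)² = 379.8171  ⇒  Var(R_m) = 379.8171 / 6 = 63.3029
β = Cov / Var(R_m) = 60.8269 / 63.3029 = 0.9609
E(R) = R_f + β × MRP = 5.61% + 0.9609 × 4.03% = 9.48%

9.48%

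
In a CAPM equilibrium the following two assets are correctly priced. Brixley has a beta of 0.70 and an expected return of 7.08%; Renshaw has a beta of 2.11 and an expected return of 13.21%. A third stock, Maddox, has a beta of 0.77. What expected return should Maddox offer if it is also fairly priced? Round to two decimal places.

MRP (SML slope) = (13.21% − 7.08%) / (2.11 − 0.70) = 6.13% / 1.41 = 4.3475%
R_f (intercept) = 7.08% − 0.70 × 4.3475% = 4.0368%
E(R_Maddox) = R_f + β × MRP = 4.0368% + 0.77 × 4.3475% = 7.38%

7.38%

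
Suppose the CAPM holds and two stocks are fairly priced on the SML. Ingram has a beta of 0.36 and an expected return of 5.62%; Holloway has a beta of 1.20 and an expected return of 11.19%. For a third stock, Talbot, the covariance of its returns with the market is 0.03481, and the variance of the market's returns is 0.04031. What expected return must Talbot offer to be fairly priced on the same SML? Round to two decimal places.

MRP = (11.19% − 5.62%) / (1.20 − 0.36) = 6.6310%
R_f = 5.62% − 0.36 × 6.6310% = 3.2328%
β_Talbot = Cov / Var(R_m) = 0.03481 / 0.04031 = 0.8636
E(R_Talbot) = R_f + β × MRP = 3.2328% + 0.8636 × 6.6310% = 8.96%

8.96%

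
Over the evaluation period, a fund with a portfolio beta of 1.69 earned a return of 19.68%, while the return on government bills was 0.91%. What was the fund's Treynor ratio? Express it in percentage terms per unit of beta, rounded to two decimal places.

11.11%

Treynor = (R_P − R_f) / β_P = (19.68% − 0.91%) / 1.6900 = 18.77% / 1.6900 = 11.11%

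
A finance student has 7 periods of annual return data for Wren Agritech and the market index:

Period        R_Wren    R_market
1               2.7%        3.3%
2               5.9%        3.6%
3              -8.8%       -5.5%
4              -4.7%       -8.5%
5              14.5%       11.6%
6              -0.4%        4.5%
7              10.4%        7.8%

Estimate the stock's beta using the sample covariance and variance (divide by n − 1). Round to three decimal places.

1.057

Mean R_i = (2.7 + 5.9 − 8.8 − 4.7 + 14.5 − 0.4 + 10.4) / 7 = 2.8000%
Mean R_m = (3.3 + 3.6 − 5.5 − 8.5 + 11.6 + 4.5 + 7.8) / 7 = 2.4000%
Σ(R_i − R̄_i)(R_m − R̄_m) = 318.9800  ⇒  Cov = 318.9800 / 6 = 53.1633
Σ(R_m − R̄_m)² = 301.6800  ⇒  Var(R_m) = 301.6800 / 6 = 50.2800
β = Cov / Var(R_m) = 53.1633 / 50.2800 = 1.0573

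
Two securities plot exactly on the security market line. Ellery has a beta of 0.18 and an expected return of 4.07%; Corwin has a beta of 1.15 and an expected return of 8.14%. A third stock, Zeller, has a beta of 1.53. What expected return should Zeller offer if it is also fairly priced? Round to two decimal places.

MRP (SML slope) = (8.14% − 4.07%) / (1.15 − 0.18) = 4.07% / 0.97 = 4.1959%
R_f (intercept) = 4.07% − 0.18 × 4.1959% = 3.3147%
E(R_Zeller) = R_f + β × MRP = 3.3147% + 1.53 × 4.1959% = 9.73%

9.73%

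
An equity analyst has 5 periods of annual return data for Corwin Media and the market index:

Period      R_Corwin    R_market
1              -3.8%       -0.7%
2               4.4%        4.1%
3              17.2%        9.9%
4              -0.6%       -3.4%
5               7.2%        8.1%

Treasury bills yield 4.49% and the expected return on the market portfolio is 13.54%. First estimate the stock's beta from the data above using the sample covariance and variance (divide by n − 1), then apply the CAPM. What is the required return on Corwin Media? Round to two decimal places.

Mean R_i = (-3.8 + 4.4 + 17.2 − 0.6 + 7.2) / 5 = 4.8800%
Mean R_m = (-0.7 + 4.1 + 9.9 − 3.4 + 8.1) / 5 = 3.6000%
Σ(R_i − R̄_i)(R_m − R̄_m) = 163.5000  ⇒  Cov = 163.5000 / 4 = 40.8750
Σ(R_m − R̄_m)² = 127.6800  ⇒  Var(R_m) = 127.6800 / 4 = 31.9200
β = Cov / Var(R_m) = 40.8750 / 31.9200 = 1.2805
MRP = 13.54% − 4.49% = 9.05%
E(R) = R_f + β × MRP = 4.49% + 1.2805 × 9.05% = 16.08%

16.08%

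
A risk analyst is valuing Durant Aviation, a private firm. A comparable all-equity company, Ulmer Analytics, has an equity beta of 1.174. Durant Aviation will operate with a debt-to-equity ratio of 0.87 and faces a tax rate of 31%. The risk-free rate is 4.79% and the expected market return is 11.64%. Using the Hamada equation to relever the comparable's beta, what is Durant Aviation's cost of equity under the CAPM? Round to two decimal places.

β_L = β_U × [1 + (1 − t)(D/E)] = 1.174 × [1 + (1 − 0.31) × 0.87]
    = 1.174 × [1 + 0.69 × 0.87] = 1.174 × 1.6003 = 1.8788
MRP = 11.64% − 4.79% = 6.85%
E(R) = R_f + β_L × MRP = 4.79% + 1.8788 × 6.85% = 17.66%

17.66%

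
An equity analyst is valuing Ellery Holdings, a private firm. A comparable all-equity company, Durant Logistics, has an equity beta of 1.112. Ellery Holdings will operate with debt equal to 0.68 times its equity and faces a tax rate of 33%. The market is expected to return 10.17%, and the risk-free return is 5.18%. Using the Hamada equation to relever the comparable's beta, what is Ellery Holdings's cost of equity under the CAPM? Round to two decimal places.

13.26%

β_L = β_U × [1 + (1 − t)(D/E)] = 1.112 × [1 + (1 − 0.33) × 0.68]
    = 1.112 × [1 + 0.67 × 0.68] = 1.112 × 1.4556 = 1.6186
MRP = 10.17% − 5.18% = 4.99%
E(R) = R_f + β_L × MRP = 5.18% + 1.6186 × 4.99% = 13.26%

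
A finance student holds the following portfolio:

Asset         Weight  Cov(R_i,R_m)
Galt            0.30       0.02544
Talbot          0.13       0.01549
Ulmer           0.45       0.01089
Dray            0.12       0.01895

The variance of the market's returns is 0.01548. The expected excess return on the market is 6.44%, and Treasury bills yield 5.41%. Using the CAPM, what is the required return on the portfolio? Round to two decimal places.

β_Galt = 0.02544 / 0.01548 = 1.6434
β_Talbot = 0.01549 / 0.01548 = 1.0006
β_Ulmer = 0.01089 / 0.01548 = 0.7035
β_Dray = 0.01895 / 0.01548 = 1.2242
β_P = Σ w_i β_i = 0.30×1.6434 + 0.13×1.0006 + 0.45×0.7035 + 0.12×1.2242 = 1.0866
E(R_P) = R_f + β_P × MRP = 5.41% + 1.0866 × 6.44% = 12.41%

12.41%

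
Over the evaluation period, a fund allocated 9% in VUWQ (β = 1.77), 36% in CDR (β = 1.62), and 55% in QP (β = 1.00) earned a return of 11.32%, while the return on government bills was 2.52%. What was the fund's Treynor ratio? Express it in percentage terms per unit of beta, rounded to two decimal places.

β_P = 0.09×1.77 + 0.36×1.62 + 0.55×1.00 = 1.2925
Treynor = (R_P − R_f) / β_P = (11.32% − 2.52%) / 1.2925 = 8.80% / 1.2925 = 6.81%

6.81%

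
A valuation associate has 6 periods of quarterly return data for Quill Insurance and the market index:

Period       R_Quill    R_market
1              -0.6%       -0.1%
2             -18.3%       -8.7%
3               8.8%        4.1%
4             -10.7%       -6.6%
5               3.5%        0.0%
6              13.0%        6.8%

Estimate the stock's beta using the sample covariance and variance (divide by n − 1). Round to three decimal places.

Mean R_i = (-0.6 − 18.3 + 8.8 − 10.7 + 3.5 + 13.0) / 6 = -0.7167%
Mean R_m = (-0.1 − 8.7 + 4.1 − 6.6 + 0.0 + 6.8) / 6 = -0.7500%
Σ(R_i − R̄_i)(R_m − R̄_m) = 351.1450  ⇒  Cov = 351.1450 / 5 = 70.2290
Σ(R_m − R̄_m)² = 178.9350  ⇒  Var(R_m) = 178.9350 / 5 = 35.7870
β = Cov / Var(R_m) = 70.2290 / 35.7870 = 1.9624

1.962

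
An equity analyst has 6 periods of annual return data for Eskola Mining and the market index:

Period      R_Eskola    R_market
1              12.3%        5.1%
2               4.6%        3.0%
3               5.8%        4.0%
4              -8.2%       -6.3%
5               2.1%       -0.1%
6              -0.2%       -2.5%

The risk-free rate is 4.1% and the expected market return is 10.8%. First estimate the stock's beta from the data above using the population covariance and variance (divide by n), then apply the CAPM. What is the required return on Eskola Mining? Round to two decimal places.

14.15%

Mean R_i = (12.3 + 4.6 + 5.8 − 8.2 + 2.1 − 0.2) / 6 = 2.7333%
Mean R_m = (5.1 + 3.0 + 4.0 − 6.3 − 0.1 − 2.5) / 6 = 0.5333%
Σ(R_i − R̄_i)(R_m − R̄_m) = 142.9333  ⇒  Cov = 142.9333 / 6 = 23.8222
Σ(R_m − R̄_m)² = 95.2533  ⇒  Var(R_m) = 95.2533 / 6 = 15.8756
β = Cov / Var(R_m) = 23.8222 / 15.8756 = 1.5006
MRP = 10.8% − 4.1% = 6.70%
E(R) = R_f + β × MRP = 4.1% + 1.5006 × 6.7% = 14.15%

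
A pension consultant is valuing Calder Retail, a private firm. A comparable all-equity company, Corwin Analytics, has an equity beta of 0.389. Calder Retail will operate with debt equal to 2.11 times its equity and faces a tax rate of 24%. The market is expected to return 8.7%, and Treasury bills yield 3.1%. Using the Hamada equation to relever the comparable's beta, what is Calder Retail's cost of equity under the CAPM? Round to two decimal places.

β_L = β_U × [1 + (1 − t)(D/E)] = 0.389 × [1 + (1 − 0.24) × 2.11]
    = 0.389 × [1 + 0.76 × 2.11] = 0.389 × 2.6036 = 1.0128
MRP = 8.7% − 3.1% = 5.60%
E(R) = R_f + β_L × MRP = 3.1% + 1.0128 × 5.6% = 8.77%

8.77%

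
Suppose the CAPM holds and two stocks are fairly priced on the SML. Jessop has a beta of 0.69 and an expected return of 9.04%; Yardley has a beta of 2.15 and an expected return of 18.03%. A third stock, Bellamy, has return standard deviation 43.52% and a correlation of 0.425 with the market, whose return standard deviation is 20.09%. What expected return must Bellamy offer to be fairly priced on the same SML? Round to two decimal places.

10.46%

MRP = (18.03% − 9.04%) / (2.15 − 0.69) = 6.1575%
R_f = 9.04% − 0.69 × 6.1575% = 4.7913%
β_Bellamy = ρ·σ_i/σ_m = 0.425 × 43.52 / 20.09 = 0.9207
E(R_Bellamy) = R_f + β × MRP = 4.7913% + 0.9207 × 6.1575% = 10.46%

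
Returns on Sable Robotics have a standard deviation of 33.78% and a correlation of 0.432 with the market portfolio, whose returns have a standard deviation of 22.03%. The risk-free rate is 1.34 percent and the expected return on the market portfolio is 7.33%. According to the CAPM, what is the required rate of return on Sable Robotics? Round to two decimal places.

β = ρ × σ_i / σ_m = 0.432 × 33.78% / 22.03% = 0.6624
MRP = 7.33% − 1.34% = 5.99%
E(R) = 1.34% + 0.6624 × 5.99% = 5.31%

5.31%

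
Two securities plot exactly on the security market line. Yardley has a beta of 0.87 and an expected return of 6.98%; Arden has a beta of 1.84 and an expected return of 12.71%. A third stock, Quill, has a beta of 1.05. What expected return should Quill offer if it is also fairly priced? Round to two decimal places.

8.04%

MRP (SML slope) = (12.71% − 6.98%) / (1.84 − 0.87) = 5.73% / 0.97 = 5.9072%
R_f (intercept) = 6.98% − 0.87 × 5.9072% = 1.8407%
E(R_Quill) = R_f + β × MRP = 1.8407% + 1.05 × 5.9072% = 8.04%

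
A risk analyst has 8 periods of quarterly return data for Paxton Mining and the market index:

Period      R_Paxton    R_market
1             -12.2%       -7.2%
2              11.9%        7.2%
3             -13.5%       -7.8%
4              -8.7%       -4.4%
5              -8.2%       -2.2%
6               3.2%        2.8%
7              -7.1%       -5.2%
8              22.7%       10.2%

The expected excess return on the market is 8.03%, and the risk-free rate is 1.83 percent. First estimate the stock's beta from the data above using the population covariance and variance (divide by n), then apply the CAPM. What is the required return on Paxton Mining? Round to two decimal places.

Mean R_i = (-12.2 + 11.9 − 13.5 − 8.7 − 8.2 + 3.2 − 7.1 + 22.7) / 8 = -1.4875%
Mean R_m = (-7.2 + 7.2 − 7.8 − 4.4 − 2.2 + 2.8 − 5.2 + 10.2) / 8 = -0.8250%
Σ(R_i − R̄_i)(R_m − R̄_m) = 602.7425  ⇒  Cov = 602.7425 / 8 = 75.3428
Σ(R_m − R̄_m)² = 322.1950  ⇒  Var(R_m) = 322.1950 / 8 = 40.2744
β = Cov / Var(R_m) = 75.3428 / 40.2744 = 1.8707
E(R) = R_f + β × MRP = 1.83% + 1.8707 × 8.03% = 16.85%

16.85%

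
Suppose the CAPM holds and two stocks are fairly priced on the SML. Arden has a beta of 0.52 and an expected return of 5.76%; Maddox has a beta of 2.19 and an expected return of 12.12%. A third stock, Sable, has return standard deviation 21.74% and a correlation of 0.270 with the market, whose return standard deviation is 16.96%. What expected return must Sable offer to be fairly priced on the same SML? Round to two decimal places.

MRP = (12.12% − 5.76%) / (2.19 − 0.52) = 3.8084%
R_f = 5.76% − 0.52 × 3.8084% = 3.7796%
β_Sable = ρ·σ_i/σ_m = 0.270 × 21.74 / 16.96 = 0.3461
E(R_Sable) = R_f + β × MRP = 3.7796% + 0.3461 × 3.8084% = 5.10%

5.10%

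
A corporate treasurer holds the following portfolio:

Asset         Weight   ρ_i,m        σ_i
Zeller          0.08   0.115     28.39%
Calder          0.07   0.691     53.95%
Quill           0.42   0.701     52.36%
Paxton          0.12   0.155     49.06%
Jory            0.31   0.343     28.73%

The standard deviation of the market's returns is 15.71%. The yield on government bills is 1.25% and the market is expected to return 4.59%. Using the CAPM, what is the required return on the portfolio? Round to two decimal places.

5.98%

β_Zeller = 0.115 × 28.39% / 15.71% = 0.2078
β_Calder = 0.691 × 53.95% / 15.71% = 2.3730
β_Quill = 0.701 × 52.36% / 15.71% = 2.3364
β_Paxton = 0.155 × 49.06% / 15.71% = 0.4840
β_Jory = 0.343 × 28.73% / 15.71% = 0.6273
β_P = Σ w_i β_i = 0.08×0.2078 + 0.07×2.3730 + 0.42×2.3364 + 0.12×0.4840 + 0.31×0.6273 = 1.4166
MRP = 4.59% − 1.25% = 3.34%
E(R_P) = R_f + β_P × MRP = 1.25% + 1.4166 × 3.34% = 5.98%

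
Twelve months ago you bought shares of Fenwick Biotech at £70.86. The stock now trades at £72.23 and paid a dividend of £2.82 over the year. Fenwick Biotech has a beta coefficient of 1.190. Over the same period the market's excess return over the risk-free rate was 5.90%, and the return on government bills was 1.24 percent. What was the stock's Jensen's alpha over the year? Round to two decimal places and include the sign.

-2.35%

Realised HPR = (P1 + D1 − P0) / P0 = (72.23 + 2.82 − 70.86) / 70.86 = 4.19 / 70.86 = 5.9131%
CAPM required = R_f + β·MRP = 1.24% + 1.190 × 5.90% = 8.26100%
α = realised − required = 5.9131% − 8.26100% = -2.35%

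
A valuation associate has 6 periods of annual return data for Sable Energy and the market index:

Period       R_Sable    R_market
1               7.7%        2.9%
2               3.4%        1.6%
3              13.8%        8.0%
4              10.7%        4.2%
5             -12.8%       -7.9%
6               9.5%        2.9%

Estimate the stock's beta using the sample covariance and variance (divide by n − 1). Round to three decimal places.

1.769

Mean R_i = (7.7 + 3.4 + 13.8 + 10.7 − 12.8 + 9.5) / 6 = 5.3833%
Mean R_m = (2.9 + 1.6 + 8.0 + 4.2 − 7.9 + 2.9) / 6 = 1.9500%
Σ(R_i − R̄_i)(R_m − R̄_m) = 248.7950  ⇒  Cov = 248.7950 / 5 = 49.7590
Σ(R_m − R̄_m)² = 140.6150  ⇒  Var(R_m) = 140.6150 / 5 = 28.1230
β = Cov / Var(R_m) = 49.7590 / 28.1230 = 1.7693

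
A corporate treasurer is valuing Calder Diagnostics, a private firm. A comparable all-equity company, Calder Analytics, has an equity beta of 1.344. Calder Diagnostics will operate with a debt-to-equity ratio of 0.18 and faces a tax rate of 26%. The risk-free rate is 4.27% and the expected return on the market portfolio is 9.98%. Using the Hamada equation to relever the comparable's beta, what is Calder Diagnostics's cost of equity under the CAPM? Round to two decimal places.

β_L = β_U × [1 + (1 − t)(D/E)] = 1.344 × [1 + (1 − 0.26) × 0.18]
    = 1.344 × [1 + 0.74 × 0.18] = 1.344 × 1.1332 = 1.5230
MRP = 9.98% − 4.27% = 5.71%
E(R) = R_f + β_L × MRP = 4.27% + 1.5230 × 5.71% = 12.97%

12.97%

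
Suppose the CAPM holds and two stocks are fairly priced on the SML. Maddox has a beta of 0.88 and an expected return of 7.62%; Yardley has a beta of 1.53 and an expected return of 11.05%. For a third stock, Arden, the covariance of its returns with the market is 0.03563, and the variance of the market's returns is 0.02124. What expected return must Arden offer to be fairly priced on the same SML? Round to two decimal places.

11.83%

MRP = (11.05% − 7.62%) / (1.53 − 0.88) = 5.2769%
R_f = 7.62% − 0.88 × 5.2769% = 2.9763%
β_Arden = Cov / Var(R_m) = 0.03563 / 0.02124 = 1.6775
E(R_Arden) = R_f + β × MRP = 2.9763% + 1.6775 × 5.2769% = 11.83%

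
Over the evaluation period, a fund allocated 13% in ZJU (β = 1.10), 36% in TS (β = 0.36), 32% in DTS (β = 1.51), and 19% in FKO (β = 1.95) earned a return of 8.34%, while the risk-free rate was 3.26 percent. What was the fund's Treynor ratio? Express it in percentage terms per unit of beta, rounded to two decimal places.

4.51%

β_P = 0.13×1.10 + 0.36×0.36 + 0.32×1.51 + 0.19×1.95 = 1.1263
Treynor = (R_P − R_f) / β_P = (8.34% − 3.26%) / 1.1263 = 5.08% / 1.1263 = 4.51%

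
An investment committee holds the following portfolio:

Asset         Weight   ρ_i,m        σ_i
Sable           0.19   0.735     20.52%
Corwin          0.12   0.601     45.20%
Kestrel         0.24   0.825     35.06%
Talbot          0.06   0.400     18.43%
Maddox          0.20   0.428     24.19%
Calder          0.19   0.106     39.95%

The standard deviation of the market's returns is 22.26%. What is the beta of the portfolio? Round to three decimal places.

β_Sable = 0.735 × 20.52% / 22.26% = 0.6775
β_Corwin = 0.601 × 45.20% / 22.26% = 1.2204
β_Kestrel = 0.825 × 35.06% / 22.26% = 1.2994
β_Talbot = 0.400 × 18.43% / 22.26% = 0.3312
β_Maddox = 0.428 × 24.19% / 22.26% = 0.4651
β_Calder = 0.106 × 39.95% / 22.26% = 0.1902
β_P = Σ w_i β_i = 0.19×0.6775 + 0.12×1.2204 + 0.24×1.2994 + 0.06×0.3312 + 0.20×0.4651 + 0.19×0.1902 = 0.7361

0.736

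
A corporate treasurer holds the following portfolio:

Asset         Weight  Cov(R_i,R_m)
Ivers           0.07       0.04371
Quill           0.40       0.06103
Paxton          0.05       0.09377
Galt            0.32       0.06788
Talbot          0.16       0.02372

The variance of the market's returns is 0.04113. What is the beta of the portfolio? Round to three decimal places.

β_Ivers = 0.04371 / 0.04113 = 1.0627
β_Quill = 0.06103 / 0.04113 = 1.4838
β_Paxton = 0.09377 / 0.04113 = 2.2798
β_Galt = 0.06788 / 0.04113 = 1.6504
β_Talbot = 0.02372 / 0.04113 = 0.5767
β_P = Σ w_i β_i = 0.07×1.0627 + 0.40×1.4838 + 0.05×2.2798 + 0.32×1.6504 + 0.16×0.5767 = 1.4023

1.402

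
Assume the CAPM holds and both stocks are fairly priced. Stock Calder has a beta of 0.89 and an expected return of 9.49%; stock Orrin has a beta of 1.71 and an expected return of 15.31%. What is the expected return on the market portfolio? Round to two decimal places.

Both satisfy E(R) = R_f + β·MRP, so the slope of the SML is
MRP = (15.31% − 9.49%) / (1.71 − 0.89) = 5.82% / 0.82 = 7.0976%
R_f = E(R_Calder) − β_Calder·MRP = 9.49% − 0.89 × 7.0976% = 3.1731%
E(R_m) = R_f + MRP = 3.1731% + 7.0976% = 10.27%

10.27%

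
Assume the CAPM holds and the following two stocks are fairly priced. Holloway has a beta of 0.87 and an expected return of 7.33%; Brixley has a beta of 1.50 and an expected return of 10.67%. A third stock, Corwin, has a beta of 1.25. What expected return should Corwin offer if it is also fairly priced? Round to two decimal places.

9.34%

MRP (SML slope) = (10.67% − 7.33%) / (1.50 − 0.87) = 3.34% / 0.63 = 5.3016%
R_f (intercept) = 7.33% − 0.87 × 5.3016% = 2.7176%
E(R_Corwin) = R_f + β × MRP = 2.7176% + 1.25 × 5.3016% = 9.34%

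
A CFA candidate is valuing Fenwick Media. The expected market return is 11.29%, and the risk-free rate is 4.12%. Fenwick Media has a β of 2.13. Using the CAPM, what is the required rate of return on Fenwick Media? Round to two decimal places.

19.39%

Market risk premium = E(R_m) − R_f = 11.29% − 4.12% = 7.17%
E(R) = R_f + β × MRP = 4.12% + 2.13 × 7.17% = 19.39%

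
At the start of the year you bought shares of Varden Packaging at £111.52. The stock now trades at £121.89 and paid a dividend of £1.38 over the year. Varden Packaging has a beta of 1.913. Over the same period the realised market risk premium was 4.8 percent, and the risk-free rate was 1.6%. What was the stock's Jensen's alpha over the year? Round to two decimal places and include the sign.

Realised HPR = (P1 + D1 − P0) / P0 = (121.89 + 1.38 − 111.52) / 111.52 = 11.75 / 111.52 = 10.5362%
CAPM required = R_f + β·MRP = 1.6% + 1.913 × 4.8% = 10.7824%
α = realised − required = 10.5362% − 10.7824% = -0.25%

-0.25%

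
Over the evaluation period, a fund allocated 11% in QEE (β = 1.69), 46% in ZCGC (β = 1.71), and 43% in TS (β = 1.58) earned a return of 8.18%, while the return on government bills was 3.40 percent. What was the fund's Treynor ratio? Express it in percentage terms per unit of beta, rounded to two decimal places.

2.89%

β_P = 0.11×1.69 + 0.46×1.71 + 0.43×1.58 = 1.6519
Treynor = (R_P − R_f) / β_P = (8.18% − 3.40%) / 1.6519 = 4.78% / 1.6519 = 2.89%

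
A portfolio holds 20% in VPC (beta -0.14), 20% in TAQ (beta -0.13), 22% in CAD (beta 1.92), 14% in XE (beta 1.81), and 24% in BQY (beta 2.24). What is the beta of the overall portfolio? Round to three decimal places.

1.159

β_P = Σ w_i β_i = 0.20×-0.14 + 0.20×-0.13 + 0.22×1.92 + 0.14×1.81 + 0.24×2.24 = 1.1594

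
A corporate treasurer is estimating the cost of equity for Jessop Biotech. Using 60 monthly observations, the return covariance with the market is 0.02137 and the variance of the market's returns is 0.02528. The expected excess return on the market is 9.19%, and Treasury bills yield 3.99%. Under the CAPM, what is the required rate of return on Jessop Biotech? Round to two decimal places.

11.76%

β = Cov(R_i, R_m) / Var(R_m) = 0.02137 / 0.02528 = 0.8453
E(R) = R_f + β × MRP = 3.99% + 0.8453 × 9.19% = 11.76%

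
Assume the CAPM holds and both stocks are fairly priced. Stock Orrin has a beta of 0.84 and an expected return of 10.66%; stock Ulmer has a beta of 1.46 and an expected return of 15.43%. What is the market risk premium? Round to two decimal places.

Both satisfy E(R) = R_f + β·MRP, so the slope of the SML is
MRP = (15.43% − 10.66%) / (1.46 − 0.84) = 4.77% / 0.62 = 7.6935%

7.69%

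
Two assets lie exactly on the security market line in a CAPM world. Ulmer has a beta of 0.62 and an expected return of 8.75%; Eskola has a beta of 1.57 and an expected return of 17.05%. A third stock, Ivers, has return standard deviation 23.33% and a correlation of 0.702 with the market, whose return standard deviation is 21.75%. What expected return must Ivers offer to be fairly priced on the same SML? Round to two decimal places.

9.91%

MRP = (17.05% − 8.75%) / (1.57 − 0.62) = 8.7368%
R_f = 8.75% − 0.62 × 8.7368% = 3.3332%
β_Ivers = ρ·σ_i/σ_m = 0.702 × 23.33 / 21.75 = 0.7530
E(R_Ivers) = R_f + β × MRP = 3.3332% + 0.7530 × 8.7368% = 9.91%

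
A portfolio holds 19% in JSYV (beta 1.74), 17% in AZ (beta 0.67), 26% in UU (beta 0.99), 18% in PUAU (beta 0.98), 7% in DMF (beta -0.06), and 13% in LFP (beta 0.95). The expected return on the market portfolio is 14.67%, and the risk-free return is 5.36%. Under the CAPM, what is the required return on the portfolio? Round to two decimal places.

14.65%

β_P = Σ w_i β_i = 0.19×1.74 + 0.17×0.67 + 0.26×0.99 + 0.18×0.98 + 0.07×-0.06 + 0.13×0.95 = 0.9976
MRP = 14.67% − 5.36% = 9.31%
E(R_P) = R_f + β_P × MRP = 5.36% + 0.9976 × 9.31% = 14.65%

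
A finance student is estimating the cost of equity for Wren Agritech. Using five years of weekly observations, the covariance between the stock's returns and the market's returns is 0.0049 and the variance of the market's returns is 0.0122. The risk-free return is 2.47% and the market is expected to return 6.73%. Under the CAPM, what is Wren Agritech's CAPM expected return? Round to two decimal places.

4.18%

β = Cov(R_i, R_m) / Var(R_m) = 0.0049 / 0.0122 = 0.4016
MRP = 6.73% − 2.47% = 4.26%
E(R) = R_f + β × MRP = 2.47% + 0.4016 × 4.26% = 4.18%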